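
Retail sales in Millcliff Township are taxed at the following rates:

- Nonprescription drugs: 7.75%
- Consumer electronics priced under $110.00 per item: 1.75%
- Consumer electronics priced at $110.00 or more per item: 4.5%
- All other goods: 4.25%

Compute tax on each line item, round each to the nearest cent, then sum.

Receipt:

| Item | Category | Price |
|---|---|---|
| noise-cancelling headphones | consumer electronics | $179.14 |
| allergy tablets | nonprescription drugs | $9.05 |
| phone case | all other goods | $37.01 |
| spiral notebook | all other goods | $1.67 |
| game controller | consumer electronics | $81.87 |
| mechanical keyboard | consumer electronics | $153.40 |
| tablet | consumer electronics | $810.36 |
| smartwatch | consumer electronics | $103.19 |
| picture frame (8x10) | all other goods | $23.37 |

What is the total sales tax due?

$58.00

Noise-cancelling headphones $179.14: consumer electronics, $110.00 or more → 4.5% → $8.06
Allergy tablets $9.05: nonprescription drugs → 7.75% → $0.70
Phone case $37.01: all other goods → 4.25% → $1.57
Spiral notebook $1.67: all other goods → 4.25% → $0.07
Game controller $81.87: consumer electronics, under $110.00 → 1.75% → $1.43
Mechanical keyboard $153.40: consumer electronics, $110.00 or more → 4.5% → $6.90
Tablet $810.36: consumer electronics, $110.00 or more → 4.5% → $36.47
Smartwatch $103.19: consumer electronics, under $110.00 → 1.75% → $1.81
Picture frame (8x10) $23.37: all other goods → 4.25% → $0.99
Total tax = $8.06 + $0.70 + $1.57 + $0.07 + $1.43 + $6.90 + $36.47 + $1.81 + $0.99 = $58.00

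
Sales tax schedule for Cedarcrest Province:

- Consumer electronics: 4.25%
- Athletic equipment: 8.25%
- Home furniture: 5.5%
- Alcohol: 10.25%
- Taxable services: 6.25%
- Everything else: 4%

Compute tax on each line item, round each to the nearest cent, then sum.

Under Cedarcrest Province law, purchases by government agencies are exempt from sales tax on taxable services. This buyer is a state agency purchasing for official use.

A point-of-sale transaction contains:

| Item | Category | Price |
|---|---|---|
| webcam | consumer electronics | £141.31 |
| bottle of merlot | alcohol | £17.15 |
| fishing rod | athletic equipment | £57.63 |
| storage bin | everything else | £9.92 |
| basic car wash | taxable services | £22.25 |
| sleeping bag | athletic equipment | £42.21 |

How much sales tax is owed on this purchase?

£16.40

Webcam £141.31: consumer electronics → 4.25% → £6.01
Bottle of merlot £17.15: alcohol → 10.25% → £1.76
Fishing rod £57.63: athletic equipment → 8.25% → £4.75
Storage bin £9.92: everything else → 4% → £0.40
Basic car wash £22.25: taxable services, buyer-exempt → 0% → £0.00
Sleeping bag £42.21: athletic equipment → 8.25% → £3.48
Total tax = £6.01 + £1.76 + £4.75 + £0.40 + £3.48 = £16.40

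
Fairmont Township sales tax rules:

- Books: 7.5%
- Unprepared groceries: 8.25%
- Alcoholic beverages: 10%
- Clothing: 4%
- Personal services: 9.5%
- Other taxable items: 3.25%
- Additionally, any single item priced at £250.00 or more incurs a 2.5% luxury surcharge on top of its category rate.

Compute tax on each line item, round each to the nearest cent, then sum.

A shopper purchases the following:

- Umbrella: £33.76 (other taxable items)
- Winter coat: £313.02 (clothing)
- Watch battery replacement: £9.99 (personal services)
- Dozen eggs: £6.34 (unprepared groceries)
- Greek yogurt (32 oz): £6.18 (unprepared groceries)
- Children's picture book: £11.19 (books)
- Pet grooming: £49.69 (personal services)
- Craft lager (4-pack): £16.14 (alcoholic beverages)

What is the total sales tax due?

£30.60

Umbrella £33.76: other taxable items → 3.25% → £1.10
Winter coat £313.02: clothing → 4% + 2.5% surcharge = 6.5% → £20.35
Watch battery replacement £9.99: personal services → 9.5% → £0.95
Dozen eggs £6.34: unprepared groceries → 8.25% → £0.52
Greek yogurt (32 oz) £6.18: unprepared groceries → 8.25% → £0.51
Children's picture book £11.19: books → 7.5% → £0.84
Pet grooming £49.69: personal services → 9.5% → £4.72
Craft lager (4-pack) £16.14: alcoholic beverages → 10% → £1.61
Total tax = £1.10 + £20.35 + £0.95 + £0.52 + £0.51 + £0.84 + £4.72 + £1.61 = £30.60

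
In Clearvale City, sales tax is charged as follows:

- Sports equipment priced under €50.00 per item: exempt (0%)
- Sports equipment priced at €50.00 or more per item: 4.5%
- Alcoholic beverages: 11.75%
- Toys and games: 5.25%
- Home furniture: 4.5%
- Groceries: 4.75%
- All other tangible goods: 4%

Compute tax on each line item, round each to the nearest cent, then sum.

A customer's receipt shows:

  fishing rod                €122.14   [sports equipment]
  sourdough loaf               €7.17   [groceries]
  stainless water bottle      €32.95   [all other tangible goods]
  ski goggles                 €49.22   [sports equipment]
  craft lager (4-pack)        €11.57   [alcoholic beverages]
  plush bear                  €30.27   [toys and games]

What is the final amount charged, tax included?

€263.43

Fishing rod €122.14: sports equipment, €50.00 or more → 4.5% → €5.50
Sourdough loaf €7.17: groceries → 4.75% → €0.34
Stainless water bottle €32.95: all other tangible goods → 4% → €1.32
Ski goggles €49.22: sports equipment, under €50.00 → 0% → €0.00
Craft lager (4-pack) €11.57: alcoholic beverages → 11.75% → €1.36
Plush bear €30.27: toys and games → 5.25% → €1.59
Subtotal = €253.32; tax = €10.11; total due = €263.43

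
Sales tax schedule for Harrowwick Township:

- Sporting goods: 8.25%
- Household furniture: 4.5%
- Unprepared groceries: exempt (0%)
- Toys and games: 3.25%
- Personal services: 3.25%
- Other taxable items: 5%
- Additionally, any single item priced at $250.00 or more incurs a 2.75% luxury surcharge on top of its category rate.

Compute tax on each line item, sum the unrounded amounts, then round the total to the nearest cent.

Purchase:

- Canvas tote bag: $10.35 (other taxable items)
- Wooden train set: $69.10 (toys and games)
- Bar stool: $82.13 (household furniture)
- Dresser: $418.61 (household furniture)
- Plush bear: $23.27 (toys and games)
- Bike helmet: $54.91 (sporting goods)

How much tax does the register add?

$42.09

Canvas tote bag $10.35: other taxable items → 5% → $0.5175
Wooden train set $69.10: toys and games → 3.25% → $2.24575
Bar stool $82.13: household furniture → 4.5% → $3.69585
Dresser $418.61: household furniture → 4.5% + 2.75% surcharge = 7.25% → $30.349225
Plush bear $23.27: toys and games → 3.25% → $0.756275
Bike helmet $54.91: sporting goods → 8.25% → $4.530075
Unrounded tax sum = $42.094675 → $42.09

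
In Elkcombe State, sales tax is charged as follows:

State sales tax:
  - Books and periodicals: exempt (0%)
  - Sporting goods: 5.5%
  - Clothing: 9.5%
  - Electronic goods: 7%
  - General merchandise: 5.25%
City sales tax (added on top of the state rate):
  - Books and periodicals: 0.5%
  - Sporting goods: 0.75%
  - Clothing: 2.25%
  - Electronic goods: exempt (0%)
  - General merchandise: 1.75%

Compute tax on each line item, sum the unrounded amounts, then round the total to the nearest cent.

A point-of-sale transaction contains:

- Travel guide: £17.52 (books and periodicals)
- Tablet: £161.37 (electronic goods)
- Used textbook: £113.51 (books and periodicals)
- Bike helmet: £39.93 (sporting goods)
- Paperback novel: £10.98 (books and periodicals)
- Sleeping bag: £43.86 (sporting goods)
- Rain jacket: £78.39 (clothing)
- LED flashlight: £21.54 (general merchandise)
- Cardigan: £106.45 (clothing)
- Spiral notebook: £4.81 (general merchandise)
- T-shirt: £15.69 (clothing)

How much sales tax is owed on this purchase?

Travel guide £17.52: books and periodicals → 0% + 0.5% city = 0.5% → £0.0876
Tablet £161.37: electronic goods → 7% + 0% city = 7% → £11.2959
Used textbook £113.51: books and periodicals → 0% + 0.5% city = 0.5% → £0.56755
Bike helmet £39.93: sporting goods → 5.5% + 0.75% city = 6.25% → £2.495625
Paperback novel £10.98: books and periodicals → 0% + 0.5% city = 0.5% → £0.0549
Sleeping bag £43.86: sporting goods → 5.5% + 0.75% city = 6.25% → £2.74125
Rain jacket £78.39: clothing → 9.5% + 2.25% city = 11.75% → £9.210825
LED flashlight £21.54: general merchandise → 5.25% + 1.75% city = 7% → £1.5078
Cardigan £106.45: clothing → 9.5% + 2.25% city = 11.75% → £12.507875
Spiral notebook £4.81: general merchandise → 5.25% + 1.75% city = 7% → £0.3367
T-shirt £15.69: clothing → 9.5% + 2.25% city = 11.75% → £1.843575
Unrounded tax sum = £42.6496 → £42.65

£42.65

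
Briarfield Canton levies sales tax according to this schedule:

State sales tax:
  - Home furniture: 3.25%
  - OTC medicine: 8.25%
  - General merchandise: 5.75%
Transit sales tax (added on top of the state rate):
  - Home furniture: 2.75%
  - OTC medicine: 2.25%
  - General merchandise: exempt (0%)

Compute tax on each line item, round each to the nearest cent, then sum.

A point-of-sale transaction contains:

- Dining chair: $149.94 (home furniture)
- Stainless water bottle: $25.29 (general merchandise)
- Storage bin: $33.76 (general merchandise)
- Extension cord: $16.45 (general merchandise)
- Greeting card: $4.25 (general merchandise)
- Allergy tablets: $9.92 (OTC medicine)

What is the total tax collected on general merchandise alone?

$4.58

Stainless water bottle $25.29: general merchandise → 5.75% + 0% transit = 5.75% → $1.45
Storage bin $33.76: general merchandise → 5.75% + 0% transit = 5.75% → $1.94
Extension cord $16.45: general merchandise → 5.75% + 0% transit = 5.75% → $0.95
Greeting card $4.25: general merchandise → 5.75% + 0% transit = 5.75% → $0.24
Tax on general merchandise = $1.45 + $1.94 + $0.95 + $0.24 = $4.58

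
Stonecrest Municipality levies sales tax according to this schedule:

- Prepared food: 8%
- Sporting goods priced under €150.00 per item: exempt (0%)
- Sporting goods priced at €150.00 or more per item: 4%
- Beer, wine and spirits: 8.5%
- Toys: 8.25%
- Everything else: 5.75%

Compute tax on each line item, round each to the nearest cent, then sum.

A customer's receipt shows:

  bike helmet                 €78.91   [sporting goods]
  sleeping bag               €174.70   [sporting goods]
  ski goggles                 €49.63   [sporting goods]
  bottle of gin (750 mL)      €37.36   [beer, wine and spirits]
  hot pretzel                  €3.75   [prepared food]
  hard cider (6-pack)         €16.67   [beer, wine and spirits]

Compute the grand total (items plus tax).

€372.91

Bike helmet €78.91: sporting goods, under €150.00 → 0% → €0.00
Sleeping bag €174.70: sporting goods, €150.00 or more → 4% → €6.99
Ski goggles €49.63: sporting goods, under €150.00 → 0% → €0.00
Bottle of gin (750 mL) €37.36: beer, wine and spirits → 8.5% → €3.18
Hot pretzel €3.75: prepared food → 8% → €0.30
Hard cider (6-pack) €16.67: beer, wine and spirits → 8.5% → €1.42
Subtotal = €361.02; tax = €11.89; total due = €372.91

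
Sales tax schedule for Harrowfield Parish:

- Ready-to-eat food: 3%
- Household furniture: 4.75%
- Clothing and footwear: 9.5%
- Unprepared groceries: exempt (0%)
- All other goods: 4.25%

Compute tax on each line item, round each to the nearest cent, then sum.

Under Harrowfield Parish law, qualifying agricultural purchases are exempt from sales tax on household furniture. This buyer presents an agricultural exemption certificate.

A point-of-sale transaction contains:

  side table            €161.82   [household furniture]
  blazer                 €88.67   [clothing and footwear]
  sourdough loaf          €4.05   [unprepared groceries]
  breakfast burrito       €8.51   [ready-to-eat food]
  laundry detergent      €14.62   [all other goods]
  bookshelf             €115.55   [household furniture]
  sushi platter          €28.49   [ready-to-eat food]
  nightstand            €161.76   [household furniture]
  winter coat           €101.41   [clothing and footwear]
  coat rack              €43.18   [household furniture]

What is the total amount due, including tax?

€747.84

Side table €161.82: household furniture, buyer-exempt → 0% → €0.00
Blazer €88.67: clothing and footwear → 9.5% → €8.42
Sourdough loaf €4.05: unprepared groceries → 0% → €0.00
Breakfast burrito €8.51: ready-to-eat food → 3% → €0.26
Laundry detergent €14.62: all other goods → 4.25% → €0.62
Bookshelf €115.55: household furniture, buyer-exempt → 0% → €0.00
Sushi platter €28.49: ready-to-eat food → 3% → €0.85
Nightstand €161.76: household furniture, buyer-exempt → 0% → €0.00
Winter coat €101.41: clothing and footwear → 9.5% → €9.63
Coat rack €43.18: household furniture, buyer-exempt → 0% → €0.00
Subtotal = €728.06; tax = €19.78; total due = €747.84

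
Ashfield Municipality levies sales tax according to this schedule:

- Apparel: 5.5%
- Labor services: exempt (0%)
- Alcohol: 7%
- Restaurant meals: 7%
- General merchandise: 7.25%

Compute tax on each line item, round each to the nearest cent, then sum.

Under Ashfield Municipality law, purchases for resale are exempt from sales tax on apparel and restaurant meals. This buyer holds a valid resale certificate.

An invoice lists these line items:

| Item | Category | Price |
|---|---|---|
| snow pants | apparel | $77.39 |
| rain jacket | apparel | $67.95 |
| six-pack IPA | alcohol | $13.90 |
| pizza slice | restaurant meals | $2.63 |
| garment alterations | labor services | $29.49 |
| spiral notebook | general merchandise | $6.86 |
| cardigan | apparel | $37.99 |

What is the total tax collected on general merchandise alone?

Spiral notebook $6.86: general merchandise → 7.25% → $0.50
Tax on general merchandise = $0.50

$0.50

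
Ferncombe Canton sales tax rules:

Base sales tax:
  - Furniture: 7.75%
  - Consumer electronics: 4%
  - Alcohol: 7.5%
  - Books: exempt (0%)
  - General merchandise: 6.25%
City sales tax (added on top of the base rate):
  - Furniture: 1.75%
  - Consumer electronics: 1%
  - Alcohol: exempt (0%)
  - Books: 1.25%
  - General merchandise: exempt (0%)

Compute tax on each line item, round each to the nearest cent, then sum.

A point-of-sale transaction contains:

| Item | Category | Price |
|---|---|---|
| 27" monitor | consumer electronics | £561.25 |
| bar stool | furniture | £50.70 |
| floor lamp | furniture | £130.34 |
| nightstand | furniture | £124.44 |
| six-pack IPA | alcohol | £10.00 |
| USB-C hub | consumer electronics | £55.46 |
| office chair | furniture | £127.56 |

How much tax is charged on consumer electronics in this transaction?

27" monitor £561.25: consumer electronics → 4% + 1% city = 5% → £28.06
USB-C hub £55.46: consumer electronics → 4% + 1% city = 5% → £2.77
Tax on consumer electronics = £28.06 + £2.77 = £30.83

£30.83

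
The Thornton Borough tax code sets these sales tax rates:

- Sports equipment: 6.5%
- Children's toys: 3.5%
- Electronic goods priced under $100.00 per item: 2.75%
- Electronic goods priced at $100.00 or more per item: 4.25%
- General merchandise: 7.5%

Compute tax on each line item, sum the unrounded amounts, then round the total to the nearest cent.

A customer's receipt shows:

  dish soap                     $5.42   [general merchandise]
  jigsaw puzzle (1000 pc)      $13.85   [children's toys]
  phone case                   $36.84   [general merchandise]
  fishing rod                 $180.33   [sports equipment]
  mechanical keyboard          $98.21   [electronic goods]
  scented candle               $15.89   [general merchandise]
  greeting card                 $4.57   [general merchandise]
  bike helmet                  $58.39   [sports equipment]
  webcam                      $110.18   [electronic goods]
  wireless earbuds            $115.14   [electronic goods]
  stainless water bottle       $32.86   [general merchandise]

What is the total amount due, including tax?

$707.13

Dish soap $5.42: general merchandise → 7.5% → $0.4065
Jigsaw puzzle (1000 pc) $13.85: children's toys → 3.5% → $0.48475
Phone case $36.84: general merchandise → 7.5% → $2.763
Fishing rod $180.33: sports equipment → 6.5% → $11.72145
Mechanical keyboard $98.21: electronic goods, under $100.00 → 2.75% → $2.700775
Scented candle $15.89: general merchandise → 7.5% → $1.19175
Greeting card $4.57: general merchandise → 7.5% → $0.34275
Bike helmet $58.39: sports equipment → 6.5% → $3.79535
Webcam $110.18: electronic goods, $100.00 or more → 4.25% → $4.68265
Wireless earbuds $115.14: electronic goods, $100.00 or more → 4.25% → $4.89345
Stainless water bottle $32.86: general merchandise → 7.5% → $2.4645
Subtotal = $671.68; unrounded tax = $35.446925 → $35.45; total due = $707.13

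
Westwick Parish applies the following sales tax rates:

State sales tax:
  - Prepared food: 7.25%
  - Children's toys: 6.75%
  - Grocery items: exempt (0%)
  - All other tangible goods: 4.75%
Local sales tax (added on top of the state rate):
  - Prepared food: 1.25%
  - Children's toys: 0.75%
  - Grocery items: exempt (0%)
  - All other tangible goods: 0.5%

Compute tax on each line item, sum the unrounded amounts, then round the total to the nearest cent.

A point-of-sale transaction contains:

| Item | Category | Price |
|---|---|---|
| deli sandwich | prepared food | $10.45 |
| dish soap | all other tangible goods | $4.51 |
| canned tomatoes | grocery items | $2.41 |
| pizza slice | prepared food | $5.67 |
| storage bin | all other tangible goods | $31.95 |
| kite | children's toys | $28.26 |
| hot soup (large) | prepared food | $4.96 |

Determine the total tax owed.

Deli sandwich $10.45: prepared food → 7.25% + 1.25% local = 8.5% → $0.88825
Dish soap $4.51: all other tangible goods → 4.75% + 0.5% local = 5.25% → $0.236775
Canned tomatoes $2.41: grocery items → 0% + 0% local = 0% → $0.00
Pizza slice $5.67: prepared food → 7.25% + 1.25% local = 8.5% → $0.48195
Storage bin $31.95: all other tangible goods → 4.75% + 0.5% local = 5.25% → $1.677375
Kite $28.26: children's toys → 6.75% + 0.75% local = 7.5% → $2.1195
Hot soup (large) $4.96: prepared food → 7.25% + 1.25% local = 8.5% → $0.4216
Unrounded tax sum = $5.82545 → $5.83

$5.83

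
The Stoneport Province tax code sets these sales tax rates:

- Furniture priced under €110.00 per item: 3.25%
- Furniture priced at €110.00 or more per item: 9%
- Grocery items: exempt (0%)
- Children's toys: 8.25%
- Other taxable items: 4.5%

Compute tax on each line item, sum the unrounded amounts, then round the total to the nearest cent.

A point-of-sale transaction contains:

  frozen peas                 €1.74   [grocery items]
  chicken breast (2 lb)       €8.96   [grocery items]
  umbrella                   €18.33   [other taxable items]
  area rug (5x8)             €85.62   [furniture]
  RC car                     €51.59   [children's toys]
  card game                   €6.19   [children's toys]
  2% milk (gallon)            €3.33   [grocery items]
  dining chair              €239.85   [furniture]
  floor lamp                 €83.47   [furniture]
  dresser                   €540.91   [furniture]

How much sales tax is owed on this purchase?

€81.36

Frozen peas €1.74: grocery items → 0% → €0.00
Chicken breast (2 lb) €8.96: grocery items → 0% → €0.00
Umbrella €18.33: other taxable items → 4.5% → €0.82485
Area rug (5x8) €85.62: furniture, under €110.00 → 3.25% → €2.78265
RC car €51.59: children's toys → 8.25% → €4.256175
Card game €6.19: children's toys → 8.25% → €0.510675
2% milk (gallon) €3.33: grocery items → 0% → €0.00
Dining chair €239.85: furniture, €110.00 or more → 9% → €21.5865
Floor lamp €83.47: furniture, under €110.00 → 3.25% → €2.712775
Dresser €540.91: furniture, €110.00 or more → 9% → €48.6819
Unrounded tax sum = €81.355525 → €81.36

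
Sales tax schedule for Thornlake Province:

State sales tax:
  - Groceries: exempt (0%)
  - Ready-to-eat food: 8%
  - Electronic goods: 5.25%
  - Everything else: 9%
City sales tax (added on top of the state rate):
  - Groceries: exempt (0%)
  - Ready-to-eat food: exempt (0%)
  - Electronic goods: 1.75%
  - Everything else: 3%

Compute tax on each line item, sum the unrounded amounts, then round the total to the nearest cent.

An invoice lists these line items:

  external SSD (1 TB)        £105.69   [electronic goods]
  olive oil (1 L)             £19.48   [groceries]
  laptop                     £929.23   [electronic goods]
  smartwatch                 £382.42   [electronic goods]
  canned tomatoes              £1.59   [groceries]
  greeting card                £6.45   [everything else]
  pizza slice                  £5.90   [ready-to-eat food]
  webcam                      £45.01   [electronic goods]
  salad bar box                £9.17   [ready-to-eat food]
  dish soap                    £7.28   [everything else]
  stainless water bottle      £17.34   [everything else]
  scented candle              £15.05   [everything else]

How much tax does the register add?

External SSD (1 TB) £105.69: electronic goods → 5.25% + 1.75% city = 7% → £7.3983
Olive oil (1 L) £19.48: groceries → 0% + 0% city = 0% → £0.00
Laptop £929.23: electronic goods → 5.25% + 1.75% city = 7% → £65.0461
Smartwatch £382.42: electronic goods → 5.25% + 1.75% city = 7% → £26.7694
Canned tomatoes £1.59: groceries → 0% + 0% city = 0% → £0.00
Greeting card £6.45: everything else → 9% + 3% city = 12% → £0.774
Pizza slice £5.90: ready-to-eat food → 8% + 0% city = 8% → £0.472
Webcam £45.01: electronic goods → 5.25% + 1.75% city = 7% → £3.1507
Salad bar box £9.17: ready-to-eat food → 8% + 0% city = 8% → £0.7336
Dish soap £7.28: everything else → 9% + 3% city = 12% → £0.8736
Stainless water bottle £17.34: everything else → 9% + 3% city = 12% → £2.0808
Scented candle £15.05: everything else → 9% + 3% city = 12% → £1.806
Unrounded tax sum = £109.1045 → £109.10

£109.10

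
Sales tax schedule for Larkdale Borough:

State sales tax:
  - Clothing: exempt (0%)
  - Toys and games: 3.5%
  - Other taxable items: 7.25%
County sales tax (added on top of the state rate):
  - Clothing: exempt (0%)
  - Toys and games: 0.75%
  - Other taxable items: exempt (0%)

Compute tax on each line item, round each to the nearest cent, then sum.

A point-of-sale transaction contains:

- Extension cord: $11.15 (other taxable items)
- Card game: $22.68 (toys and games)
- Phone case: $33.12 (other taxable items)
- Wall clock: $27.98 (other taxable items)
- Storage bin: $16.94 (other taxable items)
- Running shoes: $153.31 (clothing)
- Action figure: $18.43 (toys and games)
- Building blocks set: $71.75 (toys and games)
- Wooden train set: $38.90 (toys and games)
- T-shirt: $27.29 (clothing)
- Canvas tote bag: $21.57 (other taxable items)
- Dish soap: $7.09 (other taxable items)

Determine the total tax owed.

$14.98

Extension cord $11.15: other taxable items → 7.25% + 0% county = 7.25% → $0.81
Card game $22.68: toys and games → 3.5% + 0.75% county = 4.25% → $0.96
Phone case $33.12: other taxable items → 7.25% + 0% county = 7.25% → $2.40
Wall clock $27.98: other taxable items → 7.25% + 0% county = 7.25% → $2.03
Storage bin $16.94: other taxable items → 7.25% + 0% county = 7.25% → $1.23
Running shoes $153.31: clothing → 0% + 0% county = 0% → $0.00
Action figure $18.43: toys and games → 3.5% + 0.75% county = 4.25% → $0.78
Building blocks set $71.75: toys and games → 3.5% + 0.75% county = 4.25% → $3.05
Wooden train set $38.90: toys and games → 3.5% + 0.75% county = 4.25% → $1.65
T-shirt $27.29: clothing → 0% + 0% county = 0% → $0.00
Canvas tote bag $21.57: other taxable items → 7.25% + 0% county = 7.25% → $1.56
Dish soap $7.09: other taxable items → 7.25% + 0% county = 7.25% → $0.51
Total tax = $0.81 + $0.96 + $2.40 + $2.03 + $1.23 + $0.78 + $3.05 + $1.65 + $1.56 + $0.51 = $14.98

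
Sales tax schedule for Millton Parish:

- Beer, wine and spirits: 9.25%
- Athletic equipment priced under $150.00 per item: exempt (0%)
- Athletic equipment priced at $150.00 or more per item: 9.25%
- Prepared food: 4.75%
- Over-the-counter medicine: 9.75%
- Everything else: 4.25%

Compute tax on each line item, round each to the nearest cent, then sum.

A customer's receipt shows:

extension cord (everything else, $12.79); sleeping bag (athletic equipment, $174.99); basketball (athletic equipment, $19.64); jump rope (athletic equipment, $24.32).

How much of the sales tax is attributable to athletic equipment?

Sleeping bag $174.99: athletic equipment, $150.00 or more → 9.25% → $16.19
Basketball $19.64: athletic equipment, under $150.00 → 0% → $0.00
Jump rope $24.32: athletic equipment, under $150.00 → 0% → $0.00
Tax on athletic equipment = $16.19 + $0.00 + $0.00 = $16.19

$16.19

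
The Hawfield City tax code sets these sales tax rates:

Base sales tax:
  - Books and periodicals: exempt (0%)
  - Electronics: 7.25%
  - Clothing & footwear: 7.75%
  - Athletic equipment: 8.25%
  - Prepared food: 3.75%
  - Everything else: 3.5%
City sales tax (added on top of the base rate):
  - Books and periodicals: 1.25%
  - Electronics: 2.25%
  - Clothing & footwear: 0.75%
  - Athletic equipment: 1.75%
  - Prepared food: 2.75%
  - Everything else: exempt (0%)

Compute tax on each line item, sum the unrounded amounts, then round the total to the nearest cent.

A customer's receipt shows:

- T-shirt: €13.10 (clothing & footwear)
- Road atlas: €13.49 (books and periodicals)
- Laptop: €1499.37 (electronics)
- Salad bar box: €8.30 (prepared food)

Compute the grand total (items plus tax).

T-shirt €13.10: clothing & footwear → 7.75% + 0.75% city = 8.5% → €1.1135
Road atlas €13.49: books and periodicals → 0% + 1.25% city = 1.25% → €0.168625
Laptop €1499.37: electronics → 7.25% + 2.25% city = 9.5% → €142.44015
Salad bar box €8.30: prepared food → 3.75% + 2.75% city = 6.5% → €0.5395
Subtotal = €1534.26; unrounded tax = €144.261775 → €144.26; total due = €1678.52

€1678.52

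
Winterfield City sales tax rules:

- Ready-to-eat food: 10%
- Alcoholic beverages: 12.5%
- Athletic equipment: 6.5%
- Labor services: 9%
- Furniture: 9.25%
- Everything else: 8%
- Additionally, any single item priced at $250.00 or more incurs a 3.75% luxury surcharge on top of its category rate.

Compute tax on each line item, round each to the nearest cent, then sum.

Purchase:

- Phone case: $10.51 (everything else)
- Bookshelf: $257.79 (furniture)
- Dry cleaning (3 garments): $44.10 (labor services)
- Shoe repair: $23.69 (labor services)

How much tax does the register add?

$40.45

Phone case $10.51: everything else → 8% → $0.84
Bookshelf $257.79: furniture → 9.25% + 3.75% surcharge = 13% → $33.51
Dry cleaning (3 garments) $44.10: labor services → 9% → $3.97
Shoe repair $23.69: labor services → 9% → $2.13
Total tax = $0.84 + $33.51 + $3.97 + $2.13 = $40.45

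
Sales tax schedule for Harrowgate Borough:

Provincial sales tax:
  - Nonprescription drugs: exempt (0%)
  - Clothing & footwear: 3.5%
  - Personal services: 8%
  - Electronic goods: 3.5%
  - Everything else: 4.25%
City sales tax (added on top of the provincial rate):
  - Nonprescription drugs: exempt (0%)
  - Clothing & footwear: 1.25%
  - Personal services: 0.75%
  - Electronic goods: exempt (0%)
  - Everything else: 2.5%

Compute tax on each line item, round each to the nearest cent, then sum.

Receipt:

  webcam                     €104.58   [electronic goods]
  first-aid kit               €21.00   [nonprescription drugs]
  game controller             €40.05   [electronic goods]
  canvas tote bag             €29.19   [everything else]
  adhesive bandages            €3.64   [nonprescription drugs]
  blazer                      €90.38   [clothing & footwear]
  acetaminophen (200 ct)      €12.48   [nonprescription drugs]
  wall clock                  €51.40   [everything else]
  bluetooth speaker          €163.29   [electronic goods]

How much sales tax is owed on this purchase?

€20.51

Webcam €104.58: electronic goods → 3.5% + 0% city = 3.5% → €3.66
First-aid kit €21.00: nonprescription drugs → 0% + 0% city = 0% → €0.00
Game controller €40.05: electronic goods → 3.5% + 0% city = 3.5% → €1.40
Canvas tote bag €29.19: everything else → 4.25% + 2.5% city = 6.75% → €1.97
Adhesive bandages €3.64: nonprescription drugs → 0% + 0% city = 0% → €0.00
Blazer €90.38: clothing & footwear → 3.5% + 1.25% city = 4.75% → €4.29
Acetaminophen (200 ct) €12.48: nonprescription drugs → 0% + 0% city = 0% → €0.00
Wall clock €51.40: everything else → 4.25% + 2.5% city = 6.75% → €3.47
Bluetooth speaker €163.29: electronic goods → 3.5% + 0% city = 3.5% → €5.72
Total tax = €3.66 + €1.40 + €1.97 + €4.29 + €3.47 + €5.72 = €20.51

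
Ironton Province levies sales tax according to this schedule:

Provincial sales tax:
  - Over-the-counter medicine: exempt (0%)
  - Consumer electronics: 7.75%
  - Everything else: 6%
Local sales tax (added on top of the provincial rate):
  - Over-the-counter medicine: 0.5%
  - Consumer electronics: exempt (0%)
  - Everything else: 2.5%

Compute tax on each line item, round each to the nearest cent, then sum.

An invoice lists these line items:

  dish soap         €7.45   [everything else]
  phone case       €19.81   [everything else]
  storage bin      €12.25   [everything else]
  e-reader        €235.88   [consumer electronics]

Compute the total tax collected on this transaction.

€21.63

Dish soap €7.45: everything else → 6% + 2.5% local = 8.5% → €0.63
Phone case €19.81: everything else → 6% + 2.5% local = 8.5% → €1.68
Storage bin €12.25: everything else → 6% + 2.5% local = 8.5% → €1.04
E-reader €235.88: consumer electronics → 7.75% + 0% local = 7.75% → €18.28
Total tax = €0.63 + €1.68 + €1.04 + €18.28 = €21.63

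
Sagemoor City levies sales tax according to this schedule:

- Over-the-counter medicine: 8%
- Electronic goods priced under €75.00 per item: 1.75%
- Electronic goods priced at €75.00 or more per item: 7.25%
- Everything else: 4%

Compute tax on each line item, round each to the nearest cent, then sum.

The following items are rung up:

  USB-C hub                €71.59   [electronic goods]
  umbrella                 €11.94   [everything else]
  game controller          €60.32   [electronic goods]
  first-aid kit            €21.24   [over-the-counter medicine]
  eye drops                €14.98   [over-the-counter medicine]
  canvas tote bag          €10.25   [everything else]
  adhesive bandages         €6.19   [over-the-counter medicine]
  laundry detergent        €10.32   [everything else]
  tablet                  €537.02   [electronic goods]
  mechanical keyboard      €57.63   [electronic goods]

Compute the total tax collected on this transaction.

€46.95

USB-C hub €71.59: electronic goods, under €75.00 → 1.75% → €1.25
Umbrella €11.94: everything else → 4% → €0.48
Game controller €60.32: electronic goods, under €75.00 → 1.75% → €1.06
First-aid kit €21.24: over-the-counter medicine → 8% → €1.70
Eye drops €14.98: over-the-counter medicine → 8% → €1.20
Canvas tote bag €10.25: everything else → 4% → €0.41
Adhesive bandages €6.19: over-the-counter medicine → 8% → €0.50
Laundry detergent €10.32: everything else → 4% → €0.41
Tablet €537.02: electronic goods, €75.00 or more → 7.25% → €38.93
Mechanical keyboard €57.63: electronic goods, under €75.00 → 1.75% → €1.01
Total tax = €1.25 + €0.48 + €1.06 + €1.70 + €1.20 + €0.41 + €0.50 + €0.41 + €38.93 + €1.01 = €46.95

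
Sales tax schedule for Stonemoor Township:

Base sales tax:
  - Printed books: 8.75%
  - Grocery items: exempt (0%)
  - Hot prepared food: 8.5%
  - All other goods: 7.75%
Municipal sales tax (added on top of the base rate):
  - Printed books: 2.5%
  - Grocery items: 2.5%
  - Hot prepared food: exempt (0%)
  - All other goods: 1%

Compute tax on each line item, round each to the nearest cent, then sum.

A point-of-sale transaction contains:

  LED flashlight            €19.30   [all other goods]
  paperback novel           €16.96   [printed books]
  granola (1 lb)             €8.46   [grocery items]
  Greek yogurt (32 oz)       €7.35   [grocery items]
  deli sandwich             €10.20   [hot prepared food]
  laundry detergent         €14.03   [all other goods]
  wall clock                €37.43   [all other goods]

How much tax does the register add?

€9.37

LED flashlight €19.30: all other goods → 7.75% + 1% municipal = 8.75% → €1.69
Paperback novel €16.96: printed books → 8.75% + 2.5% municipal = 11.25% → €1.91
Granola (1 lb) €8.46: grocery items → 0% + 2.5% municipal = 2.5% → €0.21
Greek yogurt (32 oz) €7.35: grocery items → 0% + 2.5% municipal = 2.5% → €0.18
Deli sandwich €10.20: hot prepared food → 8.5% + 0% municipal = 8.5% → €0.87
Laundry detergent €14.03: all other goods → 7.75% + 1% municipal = 8.75% → €1.23
Wall clock €37.43: all other goods → 7.75% + 1% municipal = 8.75% → €3.28
Total tax = €1.69 + €1.91 + €0.21 + €0.18 + €0.87 + €1.23 + €3.28 = €9.37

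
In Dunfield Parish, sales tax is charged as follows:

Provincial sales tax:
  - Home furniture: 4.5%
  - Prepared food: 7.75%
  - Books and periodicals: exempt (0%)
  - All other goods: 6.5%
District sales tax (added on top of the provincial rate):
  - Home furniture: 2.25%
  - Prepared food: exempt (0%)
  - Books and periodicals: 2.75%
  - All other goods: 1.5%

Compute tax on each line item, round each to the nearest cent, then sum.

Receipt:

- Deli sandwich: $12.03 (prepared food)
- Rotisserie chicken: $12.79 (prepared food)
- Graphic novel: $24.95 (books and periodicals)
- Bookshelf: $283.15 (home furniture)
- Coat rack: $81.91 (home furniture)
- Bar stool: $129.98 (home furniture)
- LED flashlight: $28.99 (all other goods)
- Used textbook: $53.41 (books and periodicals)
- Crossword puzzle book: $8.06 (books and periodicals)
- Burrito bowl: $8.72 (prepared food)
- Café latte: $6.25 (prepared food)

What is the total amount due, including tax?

Deli sandwich $12.03: prepared food → 7.75% + 0% district = 7.75% → $0.93
Rotisserie chicken $12.79: prepared food → 7.75% + 0% district = 7.75% → $0.99
Graphic novel $24.95: books and periodicals → 0% + 2.75% district = 2.75% → $0.69
Bookshelf $283.15: home furniture → 4.5% + 2.25% district = 6.75% → $19.11
Coat rack $81.91: home furniture → 4.5% + 2.25% district = 6.75% → $5.53
Bar stool $129.98: home furniture → 4.5% + 2.25% district = 6.75% → $8.77
LED flashlight $28.99: all other goods → 6.5% + 1.5% district = 8% → $2.32
Used textbook $53.41: books and periodicals → 0% + 2.75% district = 2.75% → $1.47
Crossword puzzle book $8.06: books and periodicals → 0% + 2.75% district = 2.75% → $0.22
Burrito bowl $8.72: prepared food → 7.75% + 0% district = 7.75% → $0.68
Café latte $6.25: prepared food → 7.75% + 0% district = 7.75% → $0.48
Subtotal = $650.24; tax = $41.19; total due = $691.43

$691.43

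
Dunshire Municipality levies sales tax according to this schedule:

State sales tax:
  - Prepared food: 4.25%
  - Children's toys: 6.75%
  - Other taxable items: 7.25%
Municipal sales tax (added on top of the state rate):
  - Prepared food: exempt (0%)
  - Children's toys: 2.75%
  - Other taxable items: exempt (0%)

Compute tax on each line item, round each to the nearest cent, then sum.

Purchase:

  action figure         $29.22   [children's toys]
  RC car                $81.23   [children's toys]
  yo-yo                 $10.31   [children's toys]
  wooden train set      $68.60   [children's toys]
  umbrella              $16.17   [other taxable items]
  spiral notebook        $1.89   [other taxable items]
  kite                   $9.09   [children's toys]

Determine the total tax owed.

Action figure $29.22: children's toys → 6.75% + 2.75% municipal = 9.5% → $2.78
RC car $81.23: children's toys → 6.75% + 2.75% municipal = 9.5% → $7.72
Yo-yo $10.31: children's toys → 6.75% + 2.75% municipal = 9.5% → $0.98
Wooden train set $68.60: children's toys → 6.75% + 2.75% municipal = 9.5% → $6.52
Umbrella $16.17: other taxable items → 7.25% + 0% municipal = 7.25% → $1.17
Spiral notebook $1.89: other taxable items → 7.25% + 0% municipal = 7.25% → $0.14
Kite $9.09: children's toys → 6.75% + 2.75% municipal = 9.5% → $0.86
Total tax = $2.78 + $7.72 + $0.98 + $6.52 + $1.17 + $0.14 + $0.86 = $20.17

$20.17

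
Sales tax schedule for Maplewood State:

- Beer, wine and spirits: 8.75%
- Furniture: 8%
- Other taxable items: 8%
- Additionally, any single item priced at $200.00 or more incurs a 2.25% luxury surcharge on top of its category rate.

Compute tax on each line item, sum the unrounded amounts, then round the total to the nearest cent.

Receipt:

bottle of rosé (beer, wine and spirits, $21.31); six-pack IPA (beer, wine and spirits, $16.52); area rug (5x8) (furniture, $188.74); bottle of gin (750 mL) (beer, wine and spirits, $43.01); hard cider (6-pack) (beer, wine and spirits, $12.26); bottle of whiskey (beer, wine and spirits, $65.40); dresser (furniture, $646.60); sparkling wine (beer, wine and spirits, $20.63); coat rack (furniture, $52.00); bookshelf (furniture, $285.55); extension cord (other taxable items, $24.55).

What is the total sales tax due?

$132.44

Bottle of rosé $21.31: beer, wine and spirits → 8.75% → $1.864625
Six-pack IPA $16.52: beer, wine and spirits → 8.75% → $1.4455
Area rug (5x8) $188.74: furniture → 8% → $15.0992
Bottle of gin (750 mL) $43.01: beer, wine and spirits → 8.75% → $3.763375
Hard cider (6-pack) $12.26: beer, wine and spirits → 8.75% → $1.07275
Bottle of whiskey $65.40: beer, wine and spirits → 8.75% → $5.7225
Dresser $646.60: furniture → 8% + 2.25% surcharge = 10.25% → $66.2765
Sparkling wine $20.63: beer, wine and spirits → 8.75% → $1.805125
Coat rack $52.00: furniture → 8% → $4.16
Bookshelf $285.55: furniture → 8% + 2.25% surcharge = 10.25% → $29.268875
Extension cord $24.55: other taxable items → 8% → $1.964
Unrounded tax sum = $132.44245 → $132.44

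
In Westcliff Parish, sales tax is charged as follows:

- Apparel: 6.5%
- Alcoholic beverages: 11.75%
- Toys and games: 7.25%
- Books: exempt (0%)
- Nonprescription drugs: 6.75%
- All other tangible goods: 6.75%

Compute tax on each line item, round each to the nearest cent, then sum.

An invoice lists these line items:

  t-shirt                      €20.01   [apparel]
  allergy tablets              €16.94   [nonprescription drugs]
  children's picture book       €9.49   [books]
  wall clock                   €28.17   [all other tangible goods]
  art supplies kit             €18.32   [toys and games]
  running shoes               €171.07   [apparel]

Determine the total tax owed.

€16.79

T-shirt €20.01: apparel → 6.5% → €1.30
Allergy tablets €16.94: nonprescription drugs → 6.75% → €1.14
Children's picture book €9.49: books → 0% → €0.00
Wall clock €28.17: all other tangible goods → 6.75% → €1.90
Art supplies kit €18.32: toys and games → 7.25% → €1.33
Running shoes €171.07: apparel → 6.5% → €11.12
Total tax = €1.30 + €1.14 + €1.90 + €1.33 + €11.12 = €16.79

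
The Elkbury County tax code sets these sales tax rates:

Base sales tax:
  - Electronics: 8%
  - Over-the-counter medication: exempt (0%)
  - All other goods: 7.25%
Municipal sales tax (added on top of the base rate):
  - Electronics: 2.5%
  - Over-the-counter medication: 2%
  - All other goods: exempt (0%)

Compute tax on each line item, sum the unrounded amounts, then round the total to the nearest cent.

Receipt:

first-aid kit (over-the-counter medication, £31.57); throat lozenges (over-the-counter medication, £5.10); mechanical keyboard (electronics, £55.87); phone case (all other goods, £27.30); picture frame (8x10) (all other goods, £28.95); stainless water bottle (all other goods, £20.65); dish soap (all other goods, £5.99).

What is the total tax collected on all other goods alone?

£6.01

Phone case £27.30: all other goods → 7.25% + 0% municipal = 7.25% → £1.97925
Picture frame (8x10) £28.95: all other goods → 7.25% + 0% municipal = 7.25% → £2.098875
Stainless water bottle £20.65: all other goods → 7.25% + 0% municipal = 7.25% → £1.497125
Dish soap £5.99: all other goods → 7.25% + 0% municipal = 7.25% → £0.434275
Tax on all other goods: unrounded sum = £6.009525 → £6.01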